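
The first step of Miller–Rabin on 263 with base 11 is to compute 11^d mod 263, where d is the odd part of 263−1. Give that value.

1

263 − 1 = 262 = 2^1 · 131, so d = 131.
11^1 ≡ 11 (mod 263)
11^2 ≡ 11^2 = 121 ≡ 121 (mod 263)
11^4 ≡ 121^2 = 14641 ≡ 176 (mod 263)
11^8 ≡ 176^2 = 30976 ≡ 205 (mod 263)
11^16 ≡ 205^2 = 42025 ≡ 208 (mod 263)
11^32 ≡ 208^2 = 43264 ≡ 132 (mod 263)
11^64 ≡ 132^2 = 17424 ≡ 66 (mod 263)
11^128 ≡ 66^2 = 4356 ≡ 148 (mod 263)
131 = 128 + 2 + 1 in binary powers of 2.
So 11^131 ≡ 148 · 121 · 11 ≡ 1 (mod 263).
Since 11^d ≡ 1 (mod 263), base 11 does not prove 263 composite.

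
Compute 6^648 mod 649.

6^1 ≡ 6 (mod 649)
6^2 ≡ 6^2 = 36 ≡ 36 (mod 649)
6^4 ≡ 36^2 = 1296 ≡ 647 (mod 649)
6^8 ≡ 647^2 = 418609 ≡ 4 (mod 649)
6^16 ≡ 4^2 = 16 ≡ 16 (mod 649)
6^32 ≡ 16^2 = 256 ≡ 256 (mod 649)
6^64 ≡ 256^2 = 65536 ≡ 636 (mod 649)
6^128 ≡ 636^2 = 404496 ≡ 169 (mod 649)
6^256 ≡ 169^2 = 28561 ≡ 5 (mod 649)
6^512 ≡ 5^2 = 25 ≡ 25 (mod 649)
648 = 512 + 128 + 8 in binary powers of 2.
So 6^648 ≡ 25 · 169 · 4 ≡ 26 (mod 649).
Since 26 ≠ 1, base 6 is a Fermat witness: 649 is composite.

26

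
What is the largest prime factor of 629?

37

629 = 17 · 37
37 is prime.
So 629 = 17 · 37; the largest prime factor is 37.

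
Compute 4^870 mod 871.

14

4^1 ≡ 4 (mod 871)
4^2 ≡ 4^2 = 16 ≡ 16 (mod 871)
4^4 ≡ 16^2 = 256 ≡ 256 (mod 871)
4^8 ≡ 256^2 = 65536 ≡ 211 (mod 871)
4^16 ≡ 211^2 = 44521 ≡ 100 (mod 871)
4^32 ≡ 100^2 = 10000 ≡ 419 (mod 871)
4^64 ≡ 419^2 = 175561 ≡ 490 (mod 871)
4^128 ≡ 490^2 = 240100 ≡ 575 (mod 871)
4^256 ≡ 575^2 = 330625 ≡ 516 (mod 871)
4^512 ≡ 516^2 = 266256 ≡ 601 (mod 871)
870 = 512 + 256 + 64 + 32 + 4 + 2 in binary powers of 2.
So 4^870 ≡ 601 · 516 · 490 · 419 · 256 · 16 ≡ 14 (mod 871).
Since 14 ≠ 1, base 4 is a Fermat witness: 871 is composite.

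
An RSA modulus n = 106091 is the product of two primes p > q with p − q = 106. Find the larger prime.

383

Since p = q + 106, we have 106091 = q(q + 106), so q² + 106q − 106091 = 0.
Discriminant: 106² + 4·106091 = 11236 + 424364 = 435600; √435600 = 660.
q = (−106 + 660)/2 = 277, and p = q + 106 = 383.
Check: 277 · 383 = 106091.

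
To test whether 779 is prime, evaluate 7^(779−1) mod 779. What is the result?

7^1 ≡ 7 (mod 779)
7^2 ≡ 7^2 = 49 ≡ 49 (mod 779)
7^4 ≡ 49^2 = 2401 ≡ 64 (mod 779)
7^8 ≡ 64^2 = 4096 ≡ 201 (mod 779)
7^16 ≡ 201^2 = 40401 ≡ 672 (mod 779)
7^32 ≡ 672^2 = 451584 ≡ 543 (mod 779)
7^64 ≡ 543^2 = 294849 ≡ 387 (mod 779)
7^128 ≡ 387^2 = 149769 ≡ 201 (mod 779)
7^256 ≡ 201^2 = 40401 ≡ 672 (mod 779)
7^512 ≡ 672^2 = 451584 ≡ 543 (mod 779)
778 = 512 + 256 + 8 + 2 in binary powers of 2.
So 7^778 ≡ 543 · 672 · 201 · 49 ≡ 292 (mod 779).
Since 292 ≠ 1, base 7 is a Fermat witness: 779 is composite.

292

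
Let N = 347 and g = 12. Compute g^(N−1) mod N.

12^1 ≡ 12 (mod 347)
12^2 ≡ 12^2 = 144 ≡ 144 (mod 347)
12^4 ≡ 144^2 = 20736 ≡ 263 (mod 347)
12^8 ≡ 263^2 = 69169 ≡ 116 (mod 347)
12^16 ≡ 116^2 = 13456 ≡ 270 (mod 347)
12^32 ≡ 270^2 = 72900 ≡ 30 (mod 347)
12^64 ≡ 30^2 = 900 ≡ 206 (mod 347)
12^128 ≡ 206^2 = 42436 ≡ 102 (mod 347)
12^256 ≡ 102^2 = 10404 ≡ 341 (mod 347)
346 = 256 + 64 + 16 + 8 + 2 in binary powers of 2.
So 12^346 ≡ 341 · 206 · 270 · 116 · 144 ≡ 1 (mod 347).
Since the result is 1, base 12 gives no evidence that 347 is composite.

1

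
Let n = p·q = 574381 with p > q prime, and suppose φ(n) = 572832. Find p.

φ(n) = (p−1)(q−1) = n − (p+q) + 1, so p + q = 574381 − 572832 + 1 = 1550.
p and q are the roots of t² − 1550t + 574381 = 0.
Discriminant: 1550² − 4·574381 = 2402500 − 2297524 = 104976; √104976 = 324.
q = (1550 − 324)/2 = 613, p = (1550 + 324)/2 = 937.
Check: 613 · 937 = 574381.

937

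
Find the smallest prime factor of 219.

219 is odd.
Digit sum 12, divisible by 3.

3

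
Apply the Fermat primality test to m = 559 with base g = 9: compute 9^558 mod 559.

274

9^1 ≡ 9 (mod 559)
9^2 ≡ 9^2 = 81 ≡ 81 (mod 559)
9^4 ≡ 81^2 = 6561 ≡ 412 (mod 559)
9^8 ≡ 412^2 = 169744 ≡ 367 (mod 559)
9^16 ≡ 367^2 = 134689 ≡ 529 (mod 559)
9^32 ≡ 529^2 = 279841 ≡ 341 (mod 559)
9^64 ≡ 341^2 = 116281 ≡ 9 (mod 559)
9^128 ≡ 9^2 = 81 ≡ 81 (mod 559)
9^256 ≡ 81^2 = 6561 ≡ 412 (mod 559)
9^512 ≡ 412^2 = 169744 ≡ 367 (mod 559)
558 = 512 + 32 + 8 + 4 + 2 in binary powers of 2.
So 9^558 ≡ 367 · 341 · 367 · 412 · 81 ≡ 274 (mod 559).
Since 274 ≠ 1, base 9 is a Fermat witness: 559 is composite.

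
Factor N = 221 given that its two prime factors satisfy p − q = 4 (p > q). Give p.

Since p = q + 4, we have 221 = q(q + 4), so q² + 4q − 221 = 0.
Discriminant: 4² + 4·221 = 16 + 884 = 900; √900 = 30.
q = (−4 + 30)/2 = 13, and p = q + 4 = 17.
Check: 13 · 17 = 221.

17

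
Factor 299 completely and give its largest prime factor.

23

299 = 13 · 23
23 is prime.
So 299 = 13 · 23; the largest prime factor is 23.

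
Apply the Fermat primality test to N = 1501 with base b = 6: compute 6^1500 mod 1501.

6^1 ≡ 6 (mod 1501)
6^2 ≡ 6^2 = 36 ≡ 36 (mod 1501)
6^4 ≡ 36^2 = 1296 ≡ 1296 (mod 1501)
6^8 ≡ 1296^2 = 1679616 ≡ 1498 (mod 1501)
6^16 ≡ 1498^2 = 2244004 ≡ 9 (mod 1501)
6^32 ≡ 9^2 = 81 ≡ 81 (mod 1501)
6^64 ≡ 81^2 = 6561 ≡ 557 (mod 1501)
6^128 ≡ 557^2 = 310249 ≡ 1043 (mod 1501)
6^256 ≡ 1043^2 = 1087849 ≡ 1125 (mod 1501)
6^512 ≡ 1125^2 = 1265625 ≡ 282 (mod 1501)
6^1024 ≡ 282^2 = 79524 ≡ 1472 (mod 1501)
1500 = 1024 + 256 + 128 + 64 + 16 + 8 + 4 in binary powers of 2.
So 6^1500 ≡ 1472 · 1125 · 1043 · 557 · 9 · 1498 · 1296 ≡ 87 (mod 1501).
Since 87 ≠ 1, base 6 is a Fermat witness: 1501 is composite.

87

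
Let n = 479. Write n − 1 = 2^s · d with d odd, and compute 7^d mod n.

479 − 1 = 478 = 2^1 · 239, so d = 239.
7^1 ≡ 7 (mod 479)
7^2 ≡ 7^2 = 49 ≡ 49 (mod 479)
7^4 ≡ 49^2 = 2401 ≡ 6 (mod 479)
7^8 ≡ 6^2 = 36 ≡ 36 (mod 479)
7^16 ≡ 36^2 = 1296 ≡ 338 (mod 479)
7^32 ≡ 338^2 = 114244 ≡ 242 (mod 479)
7^64 ≡ 242^2 = 58564 ≡ 126 (mod 479)
7^128 ≡ 126^2 = 15876 ≡ 69 (mod 479)
239 = 128 + 64 + 32 + 8 + 4 + 2 + 1 in binary powers of 2.
So 7^239 ≡ 69 · 126 · 242 · 36 · 6 · 49 · 7 ≡ 1 (mod 479).
Since 7^d ≡ 1 (mod 479), base 7 does not prove 479 composite.

1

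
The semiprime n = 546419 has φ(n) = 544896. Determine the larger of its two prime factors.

φ(n) = (p−1)(q−1) = n − (p+q) + 1, so p + q = 546419 − 544896 + 1 = 1524.
p and q are the roots of t² − 1524t + 546419 = 0.
Discriminant: 1524² − 4·546419 = 2322576 − 2185676 = 136900; √136900 = 370.
q = (1524 − 370)/2 = 577, p = (1524 + 370)/2 = 947.
Check: 577 · 947 = 546419.

947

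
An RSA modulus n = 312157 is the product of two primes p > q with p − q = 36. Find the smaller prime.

Since p = q + 36, we have 312157 = q(q + 36), so q² + 36q − 312157 = 0.
Discriminant: 36² + 4·312157 = 1296 + 1248628 = 1249924; √1249924 = 1118.
q = (−36 + 1118)/2 = 541, and p = q + 36 = 577.
Check: 541 · 577 = 312157.

541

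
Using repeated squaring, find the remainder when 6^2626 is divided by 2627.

1923

6^1 ≡ 6 (mod 2627)
6^2 ≡ 6^2 = 36 ≡ 36 (mod 2627)
6^4 ≡ 36^2 = 1296 ≡ 1296 (mod 2627)
6^8 ≡ 1296^2 = 1679616 ≡ 963 (mod 2627)
6^16 ≡ 963^2 = 927369 ≡ 38 (mod 2627)
6^32 ≡ 38^2 = 1444 ≡ 1444 (mod 2627)
6^64 ≡ 1444^2 = 2085136 ≡ 1925 (mod 2627)
6^128 ≡ 1925^2 = 3705625 ≡ 1555 (mod 2627)
6^256 ≡ 1555^2 = 2418025 ≡ 1185 (mod 2627)
6^512 ≡ 1185^2 = 1404225 ≡ 1407 (mod 2627)
6^1024 ≡ 1407^2 = 1979649 ≡ 1518 (mod 2627)
6^2048 ≡ 1518^2 = 2304324 ≡ 445 (mod 2627)
2626 = 2048 + 512 + 64 + 2 in binary powers of 2.
So 6^2626 ≡ 445 · 1407 · 1925 · 36 ≡ 1923 (mod 2627).
Since 1923 ≠ 1, base 6 is a Fermat witness: 2627 is composite.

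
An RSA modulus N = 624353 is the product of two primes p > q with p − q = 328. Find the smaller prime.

Since p = q + 328, we have 624353 = q(q + 328), so q² + 328q − 624353 = 0.
Discriminant: 328² + 4·624353 = 107584 + 2497412 = 2604996; √2604996 = 1614.
q = (−328 + 1614)/2 = 643, and p = q + 328 = 971.
Check: 643 · 971 = 624353.

643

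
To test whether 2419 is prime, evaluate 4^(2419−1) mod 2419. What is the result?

4^1 ≡ 4 (mod 2419)
4^2 ≡ 4^2 = 16 ≡ 16 (mod 2419)
4^4 ≡ 16^2 = 256 ≡ 256 (mod 2419)
4^8 ≡ 256^2 = 65536 ≡ 223 (mod 2419)
4^16 ≡ 223^2 = 49729 ≡ 1349 (mod 2419)
4^32 ≡ 1349^2 = 1819801 ≡ 713 (mod 2419)
4^64 ≡ 713^2 = 508369 ≡ 379 (mod 2419)
4^128 ≡ 379^2 = 143641 ≡ 920 (mod 2419)
4^256 ≡ 920^2 = 846400 ≡ 2169 (mod 2419)
4^512 ≡ 2169^2 = 4704561 ≡ 2025 (mod 2419)
4^1024 ≡ 2025^2 = 4100625 ≡ 420 (mod 2419)
4^2048 ≡ 420^2 = 176400 ≡ 2232 (mod 2419)
2418 = 2048 + 256 + 64 + 32 + 16 + 2 in binary powers of 2.
So 4^2418 ≡ 2232 · 2169 · 379 · 713 · 1349 · 16 ≡ 879 (mod 2419).
Since 879 ≠ 1, base 4 is a Fermat witness: 2419 is composite.

879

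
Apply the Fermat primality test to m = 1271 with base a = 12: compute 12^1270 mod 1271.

12^1 ≡ 12 (mod 1271)
12^2 ≡ 12^2 = 144 ≡ 144 (mod 1271)
12^4 ≡ 144^2 = 20736 ≡ 400 (mod 1271)
12^8 ≡ 400^2 = 160000 ≡ 1125 (mod 1271)
12^16 ≡ 1125^2 = 1265625 ≡ 980 (mod 1271)
12^32 ≡ 980^2 = 960400 ≡ 795 (mod 1271)
12^64 ≡ 795^2 = 632025 ≡ 338 (mod 1271)
12^128 ≡ 338^2 = 114244 ≡ 1125 (mod 1271)
12^256 ≡ 1125^2 = 1265625 ≡ 980 (mod 1271)
12^512 ≡ 980^2 = 960400 ≡ 795 (mod 1271)
12^1024 ≡ 795^2 = 632025 ≡ 338 (mod 1271)
1270 = 1024 + 128 + 64 + 32 + 16 + 4 + 2 in binary powers of 2.
So 12^1270 ≡ 338 · 1125 · 338 · 795 · 980 · 400 · 144 ≡ 893 (mod 1271).
Since 893 ≠ 1, base 12 is a Fermat witness: 1271 is composite.

893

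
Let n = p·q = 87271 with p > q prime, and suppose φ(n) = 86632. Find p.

φ(n) = (p−1)(q−1) = n − (p+q) + 1, so p + q = 87271 − 86632 + 1 = 640.
p and q are the roots of t² − 640t + 87271 = 0.
Discriminant: 640² − 4·87271 = 409600 − 349084 = 60516; √60516 = 246.
q = (640 − 246)/2 = 197, p = (640 + 246)/2 = 443.
Check: 197 · 443 = 87271.

443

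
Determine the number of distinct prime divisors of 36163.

2

36163 = 29^2 · 43
36163 = 29^2 · 43, which has 2 distinct prime factors.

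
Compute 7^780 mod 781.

45

7^1 ≡ 7 (mod 781)
7^2 ≡ 7^2 = 49 ≡ 49 (mod 781)
7^4 ≡ 49^2 = 2401 ≡ 58 (mod 781)
7^8 ≡ 58^2 = 3364 ≡ 240 (mod 781)
7^16 ≡ 240^2 = 57600 ≡ 587 (mod 781)
7^32 ≡ 587^2 = 344569 ≡ 148 (mod 781)
7^64 ≡ 148^2 = 21904 ≡ 36 (mod 781)
7^128 ≡ 36^2 = 1296 ≡ 515 (mod 781)
7^256 ≡ 515^2 = 265225 ≡ 466 (mod 781)
7^512 ≡ 466^2 = 217156 ≡ 38 (mod 781)
780 = 512 + 256 + 8 + 4 in binary powers of 2.
So 7^780 ≡ 38 · 466 · 240 · 58 ≡ 45 (mod 781).
Since 45 ≠ 1, base 7 is a Fermat witness: 781 is composite.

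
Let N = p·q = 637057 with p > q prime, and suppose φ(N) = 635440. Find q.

φ(n) = (p−1)(q−1) = n − (p+q) + 1, so p + q = 637057 − 635440 + 1 = 1618.
p and q are the roots of t² − 1618t + 637057 = 0.
Discriminant: 1618² − 4·637057 = 2617924 − 2548228 = 69696; √69696 = 264.
q = (1618 − 264)/2 = 677, p = (1618 + 264)/2 = 941.
Check: 677 · 941 = 637057.

677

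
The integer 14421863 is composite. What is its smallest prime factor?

14421863 is odd.
Digit sum 29, not divisible by 3.
Ends in 3: not divisible by 5.
7: 14421863 = 7·2060266 + 1
11: 14421863 = 11·1311078 + 5
13: 14421863 = 13·1109374 + 1
17: 14421863 = 17·848344 + 15
19: 14421863 = 19·759045 + 8
23: 14421863 = 23·627037 + 12
29: 14421863 = 29·497305 + 18
31: 14421863 = 31·465221 + 12
37: 14421863 = 37·389780 + 3
41: 14421863 = 41·351752 + 31
43: 14421863 = 43·335392 + 7
47: 14421863 = 47·306848 + 7
53: 14421863 = 53·272110 + 33
59: 14421863 = 59·244438 + 21
61: 14421863 = 61·236423 + 60
67: 14421863 = 67·215251 + 46
71: 14421863 = 71·203124 + 59
73: 14421863 = 73·197559 + 56
79: 14421863 = 79·182555 + 18
83: 14421863 = 83·173757 + 32
89: 14421863 = 89·162043 + 36
97: 14421863 = 97·148679

97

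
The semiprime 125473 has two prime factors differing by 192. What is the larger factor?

463

Since p = q + 192, we have 125473 = q(q + 192), so q² + 192q − 125473 = 0.
Discriminant: 192² + 4·125473 = 36864 + 501892 = 538756; √538756 = 734.
q = (−192 + 734)/2 = 271, and p = q + 192 = 463.
Check: 271 · 463 = 125473.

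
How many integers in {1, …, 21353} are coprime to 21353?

21060

Factor: 21353 = 131 · 163.
φ(21353) = (131−1) · (163−1) = 130 · 162 = 21060.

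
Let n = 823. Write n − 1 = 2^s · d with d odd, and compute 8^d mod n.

823 − 1 = 822 = 2^1 · 411, so d = 411.
8^1 ≡ 8 (mod 823)
8^2 ≡ 8^2 = 64 ≡ 64 (mod 823)
8^4 ≡ 64^2 = 4096 ≡ 804 (mod 823)
8^8 ≡ 804^2 = 646416 ≡ 361 (mod 823)
8^16 ≡ 361^2 = 130321 ≡ 287 (mod 823)
8^32 ≡ 287^2 = 82369 ≡ 69 (mod 823)
8^64 ≡ 69^2 = 4761 ≡ 646 (mod 823)
8^128 ≡ 646^2 = 417316 ≡ 55 (mod 823)
8^256 ≡ 55^2 = 3025 ≡ 556 (mod 823)
411 = 256 + 128 + 16 + 8 + 2 + 1 in binary powers of 2.
So 8^411 ≡ 556 · 55 · 287 · 361 · 64 · 8 ≡ 1 (mod 823).
Since 8^d ≡ 1 (mod 823), base 8 does not prove 823 composite.

1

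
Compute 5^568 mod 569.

1

5^1 ≡ 5 (mod 569)
5^2 ≡ 5^2 = 25 ≡ 25 (mod 569)
5^4 ≡ 25^2 = 625 ≡ 56 (mod 569)
5^8 ≡ 56^2 = 3136 ≡ 291 (mod 569)
5^16 ≡ 291^2 = 84681 ≡ 469 (mod 569)
5^32 ≡ 469^2 = 219961 ≡ 327 (mod 569)
5^64 ≡ 327^2 = 106929 ≡ 526 (mod 569)
5^128 ≡ 526^2 = 276676 ≡ 142 (mod 569)
5^256 ≡ 142^2 = 20164 ≡ 249 (mod 569)
5^512 ≡ 249^2 = 62001 ≡ 549 (mod 569)
568 = 512 + 32 + 16 + 8 in binary powers of 2.
So 5^568 ≡ 549 · 327 · 469 · 291 ≡ 1 (mod 569).
Since the result is 1, base 5 gives no evidence that 569 is composite.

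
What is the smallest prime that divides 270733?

23

270733 is odd.
Digit sum 22, not divisible by 3.
Ends in 3: not divisible by 5.
7: 270733 = 7·38676 + 1
11: 270733 = 11·24612 + 1
13: 270733 = 13·20825 + 8
17: 270733 = 17·15925 + 8
19: 270733 = 19·14249 + 2
23: 270733 = 23·11771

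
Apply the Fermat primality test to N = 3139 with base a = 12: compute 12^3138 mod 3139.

649

12^1 ≡ 12 (mod 3139)
12^2 ≡ 12^2 = 144 ≡ 144 (mod 3139)
12^4 ≡ 144^2 = 20736 ≡ 1902 (mod 3139)
12^8 ≡ 1902^2 = 3617604 ≡ 1476 (mod 3139)
12^16 ≡ 1476^2 = 2178576 ≡ 110 (mod 3139)
12^32 ≡ 110^2 = 12100 ≡ 2683 (mod 3139)
12^64 ≡ 2683^2 = 7198489 ≡ 762 (mod 3139)
12^128 ≡ 762^2 = 580644 ≡ 3068 (mod 3139)
12^256 ≡ 3068^2 = 9412624 ≡ 1902 (mod 3139)
12^512 ≡ 1902^2 = 3617604 ≡ 1476 (mod 3139)
12^1024 ≡ 1476^2 = 2178576 ≡ 110 (mod 3139)
12^2048 ≡ 110^2 = 12100 ≡ 2683 (mod 3139)
3138 = 2048 + 1024 + 64 + 2 in binary powers of 2.
So 12^3138 ≡ 2683 · 110 · 762 · 144 ≡ 649 (mod 3139).
Since 649 ≠ 1, base 12 is a Fermat witness: 3139 is composite.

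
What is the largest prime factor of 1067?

1067 = 11 · 97
97 is prime.
So 1067 = 11 · 97; the largest prime factor is 97.

97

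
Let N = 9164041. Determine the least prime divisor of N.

9164041 is odd.
Digit sum 25, not divisible by 3.
Ends in 1: not divisible by 5.
7: 9164041 = 7·1309148 + 5
11: 9164041 = 11·833094 + 7
13: 9164041 = 13·704926 + 3
17: 9164041 = 17·539061 + 4
19: 9164041 = 19·482317 + 18
23: 9164041 = 23·398436 + 13
29: 9164041 = 29·316001 + 12
31: 9164041 = 31·295614 + 7
37: 9164041 = 37·247676 + 29
41: 9164041 = 41·223513 + 8
43: 9164041 = 43·213117 + 10
47: 9164041 = 47·194979 + 28
53: 9164041 = 53·172906 + 23
59: 9164041 = 59·155322 + 43
61: 9164041 = 61·150230 + 11
67: 9164041 = 67·136776 + 49
71: 9164041 = 71·129071

71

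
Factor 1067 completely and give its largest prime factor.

97

1067 = 11 · 97
97 is prime.
So 1067 = 11 · 97; the largest prime factor is 97.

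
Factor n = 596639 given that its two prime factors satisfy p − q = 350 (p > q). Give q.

617

Since p = q + 350, we have 596639 = q(q + 350), so q² + 350q − 596639 = 0.
Discriminant: 350² + 4·596639 = 122500 + 2386556 = 2509056; √2509056 = 1584.
q = (−350 + 1584)/2 = 617, and p = q + 350 = 967.
Check: 617 · 967 = 596639.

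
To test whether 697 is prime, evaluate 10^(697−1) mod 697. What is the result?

10^1 ≡ 10 (mod 697)
10^2 ≡ 10^2 = 100 ≡ 100 (mod 697)
10^4 ≡ 100^2 = 10000 ≡ 242 (mod 697)
10^8 ≡ 242^2 = 58564 ≡ 16 (mod 697)
10^16 ≡ 16^2 = 256 ≡ 256 (mod 697)
10^32 ≡ 256^2 = 65536 ≡ 18 (mod 697)
10^64 ≡ 18^2 = 324 ≡ 324 (mod 697)
10^128 ≡ 324^2 = 104976 ≡ 426 (mod 697)
10^256 ≡ 426^2 = 181476 ≡ 256 (mod 697)
10^512 ≡ 256^2 = 65536 ≡ 18 (mod 697)
696 = 512 + 128 + 32 + 16 + 8 in binary powers of 2.
So 10^696 ≡ 18 · 426 · 18 · 256 · 16 ≡ 543 (mod 697).
Since 543 ≠ 1, base 10 is a Fermat witness: 697 is composite.

543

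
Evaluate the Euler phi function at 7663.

7488

Factor: 7663 = 79 · 97.
φ(7663) = (79−1) · (97−1) = 78 · 96 = 7488.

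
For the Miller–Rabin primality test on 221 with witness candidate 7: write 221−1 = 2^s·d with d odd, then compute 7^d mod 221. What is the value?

221 − 1 = 220 = 2^2 · 55, so d = 55.
7^1 ≡ 7 (mod 221)
7^2 ≡ 7^2 = 49 ≡ 49 (mod 221)
7^4 ≡ 49^2 = 2401 ≡ 191 (mod 221)
7^8 ≡ 191^2 = 36481 ≡ 16 (mod 221)
7^16 ≡ 16^2 = 256 ≡ 35 (mod 221)
7^32 ≡ 35^2 = 1225 ≡ 120 (mod 221)
55 = 32 + 16 + 4 + 2 + 1 in binary powers of 2.
So 7^55 ≡ 120 · 35 · 191 · 49 · 7 ≡ 97 (mod 221).
Squaring chain: 97 → 127; never reaches −1, so base 7 is a Miller–Rabin witness that 221 is composite.

97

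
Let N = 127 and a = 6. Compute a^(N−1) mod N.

1

6^1 ≡ 6 (mod 127)
6^2 ≡ 6^2 = 36 ≡ 36 (mod 127)
6^4 ≡ 36^2 = 1296 ≡ 26 (mod 127)
6^8 ≡ 26^2 = 676 ≡ 41 (mod 127)
6^16 ≡ 41^2 = 1681 ≡ 30 (mod 127)
6^32 ≡ 30^2 = 900 ≡ 11 (mod 127)
6^64 ≡ 11^2 = 121 ≡ 121 (mod 127)
126 = 64 + 32 + 16 + 8 + 4 + 2 in binary powers of 2.
So 6^126 ≡ 121 · 11 · 30 · 41 · 26 · 36 ≡ 1 (mod 127).
Since the result is 1, base 6 gives no evidence that 127 is composite.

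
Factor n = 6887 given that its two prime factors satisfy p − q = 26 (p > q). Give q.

Since p = q + 26, we have 6887 = q(q + 26), so q² + 26q − 6887 = 0.
Discriminant: 26² + 4·6887 = 676 + 27548 = 28224; √28224 = 168.
q = (−26 + 168)/2 = 71, and p = q + 26 = 97.
Check: 71 · 97 = 6887.

71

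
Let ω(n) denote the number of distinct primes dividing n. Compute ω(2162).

3

2162 = 2 · 1081
1081 = 23 · 47
2162 = 2 · 23 · 47, which has 3 distinct prime factors.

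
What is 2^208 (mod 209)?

36

2^1 ≡ 2 (mod 209)
2^2 ≡ 2^2 = 4 ≡ 4 (mod 209)
2^4 ≡ 4^2 = 16 ≡ 16 (mod 209)
2^8 ≡ 16^2 = 256 ≡ 47 (mod 209)
2^16 ≡ 47^2 = 2209 ≡ 119 (mod 209)
2^32 ≡ 119^2 = 14161 ≡ 158 (mod 209)
2^64 ≡ 158^2 = 24964 ≡ 93 (mod 209)
2^128 ≡ 93^2 = 8649 ≡ 80 (mod 209)
208 = 128 + 64 + 16 in binary powers of 2.
So 2^208 ≡ 80 · 93 · 119 ≡ 36 (mod 209).
Since 36 ≠ 1, base 2 is a Fermat witness: 209 is composite.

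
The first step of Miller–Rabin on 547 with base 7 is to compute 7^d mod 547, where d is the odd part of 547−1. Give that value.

546

547 − 1 = 546 = 2^1 · 273, so d = 273.
7^1 ≡ 7 (mod 547)
7^2 ≡ 7^2 = 49 ≡ 49 (mod 547)
7^4 ≡ 49^2 = 2401 ≡ 213 (mod 547)
7^8 ≡ 213^2 = 45369 ≡ 515 (mod 547)
7^16 ≡ 515^2 = 265225 ≡ 477 (mod 547)
7^32 ≡ 477^2 = 227529 ≡ 524 (mod 547)
7^64 ≡ 524^2 = 274576 ≡ 529 (mod 547)
7^128 ≡ 529^2 = 279841 ≡ 324 (mod 547)
7^256 ≡ 324^2 = 104976 ≡ 499 (mod 547)
273 = 256 + 16 + 1 in binary powers of 2.
So 7^273 ≡ 499 · 477 · 7 ≡ 546 (mod 547).
Since 7^d ≡ 546 (mod 547), base 7 does not prove 547 composite.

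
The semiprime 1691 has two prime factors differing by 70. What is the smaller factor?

19

Since p = q + 70, we have 1691 = q(q + 70), so q² + 70q − 1691 = 0.
Discriminant: 70² + 4·1691 = 4900 + 6764 = 11664; √11664 = 108.
q = (−70 + 108)/2 = 19, and p = q + 70 = 89.
Check: 19 · 89 = 1691.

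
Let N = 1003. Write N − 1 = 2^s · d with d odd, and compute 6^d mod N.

704

1003 − 1 = 1002 = 2^1 · 501, so d = 501.
6^1 ≡ 6 (mod 1003)
6^2 ≡ 6^2 = 36 ≡ 36 (mod 1003)
6^4 ≡ 36^2 = 1296 ≡ 293 (mod 1003)
6^8 ≡ 293^2 = 85849 ≡ 594 (mod 1003)
6^16 ≡ 594^2 = 352836 ≡ 783 (mod 1003)
6^32 ≡ 783^2 = 613089 ≡ 256 (mod 1003)
6^64 ≡ 256^2 = 65536 ≡ 341 (mod 1003)
6^128 ≡ 341^2 = 116281 ≡ 936 (mod 1003)
6^256 ≡ 936^2 = 876096 ≡ 477 (mod 1003)
501 = 256 + 128 + 64 + 32 + 16 + 4 + 1 in binary powers of 2.
So 6^501 ≡ 477 · 936 · 341 · 256 · 783 · 293 · 6 ≡ 704 (mod 1003).
Squaring chain: 704; never reaches −1, so base 6 is a Miller–Rabin witness that 1003 is composite.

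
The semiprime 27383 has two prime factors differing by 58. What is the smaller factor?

139

Since p = q + 58, we have 27383 = q(q + 58), so q² + 58q − 27383 = 0.
Discriminant: 58² + 4·27383 = 3364 + 109532 = 112896; √112896 = 336.
q = (−58 + 336)/2 = 139, and p = q + 58 = 197.
Check: 139 · 197 = 27383.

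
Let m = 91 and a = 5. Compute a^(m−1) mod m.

64

5^1 ≡ 5 (mod 91)
5^2 ≡ 5^2 = 25 ≡ 25 (mod 91)
5^4 ≡ 25^2 = 625 ≡ 79 (mod 91)
5^8 ≡ 79^2 = 6241 ≡ 53 (mod 91)
5^16 ≡ 53^2 = 2809 ≡ 79 (mod 91)
5^32 ≡ 79^2 = 6241 ≡ 53 (mod 91)
5^64 ≡ 53^2 = 2809 ≡ 79 (mod 91)
90 = 64 + 16 + 8 + 2 in binary powers of 2.
So 5^90 ≡ 79 · 79 · 53 · 25 ≡ 64 (mod 91).
Since 64 ≠ 1, base 5 is a Fermat witness: 91 is composite.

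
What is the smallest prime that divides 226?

2

226 is even: 2 divides it.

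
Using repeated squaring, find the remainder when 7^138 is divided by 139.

1

7^1 ≡ 7 (mod 139)
7^2 ≡ 7^2 = 49 ≡ 49 (mod 139)
7^4 ≡ 49^2 = 2401 ≡ 38 (mod 139)
7^8 ≡ 38^2 = 1444 ≡ 54 (mod 139)
7^16 ≡ 54^2 = 2916 ≡ 136 (mod 139)
7^32 ≡ 136^2 = 18496 ≡ 9 (mod 139)
7^64 ≡ 9^2 = 81 ≡ 81 (mod 139)
7^128 ≡ 81^2 = 6561 ≡ 28 (mod 139)
138 = 128 + 8 + 2 in binary powers of 2.
So 7^138 ≡ 28 · 54 · 49 ≡ 1 (mod 139).
Since the result is 1, base 7 gives no evidence that 139 is composite.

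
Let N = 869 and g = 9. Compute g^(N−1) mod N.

190

9^1 ≡ 9 (mod 869)
9^2 ≡ 9^2 = 81 ≡ 81 (mod 869)
9^4 ≡ 81^2 = 6561 ≡ 478 (mod 869)
9^8 ≡ 478^2 = 228484 ≡ 806 (mod 869)
9^16 ≡ 806^2 = 649636 ≡ 493 (mod 869)
9^32 ≡ 493^2 = 243049 ≡ 598 (mod 869)
9^64 ≡ 598^2 = 357604 ≡ 445 (mod 869)
9^128 ≡ 445^2 = 198025 ≡ 762 (mod 869)
9^256 ≡ 762^2 = 580644 ≡ 152 (mod 869)
9^512 ≡ 152^2 = 23104 ≡ 510 (mod 869)
868 = 512 + 256 + 64 + 32 + 4 in binary powers of 2.
So 9^868 ≡ 510 · 152 · 445 · 598 · 478 ≡ 190 (mod 869).
Since 190 ≠ 1, base 9 is a Fermat witness: 869 is composite.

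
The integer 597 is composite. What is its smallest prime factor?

597 is odd.
Digit sum 21, divisible by 3.

3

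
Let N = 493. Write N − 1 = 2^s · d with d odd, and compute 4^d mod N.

353

493 − 1 = 492 = 2^2 · 123, so d = 123.
4^1 ≡ 4 (mod 493)
4^2 ≡ 4^2 = 16 ≡ 16 (mod 493)
4^4 ≡ 16^2 = 256 ≡ 256 (mod 493)
4^8 ≡ 256^2 = 65536 ≡ 460 (mod 493)
4^16 ≡ 460^2 = 211600 ≡ 103 (mod 493)
4^32 ≡ 103^2 = 10609 ≡ 256 (mod 493)
4^64 ≡ 256^2 = 65536 ≡ 460 (mod 493)
123 = 64 + 32 + 16 + 8 + 2 + 1 in binary powers of 2.
So 4^123 ≡ 460 · 256 · 103 · 460 · 16 · 4 ≡ 353 (mod 493).
Squaring chain: 353 → 373; never reaches −1, so base 4 is a Miller–Rabin witness that 493 is composite.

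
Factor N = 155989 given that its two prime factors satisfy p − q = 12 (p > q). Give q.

389

Since p = q + 12, we have 155989 = q(q + 12), so q² + 12q − 155989 = 0.
Discriminant: 12² + 4·155989 = 144 + 623956 = 624100; √624100 = 790.
q = (−12 + 790)/2 = 389, and p = q + 12 = 401.
Check: 389 · 401 = 155989.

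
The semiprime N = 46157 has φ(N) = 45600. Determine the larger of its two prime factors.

457

φ(n) = (p−1)(q−1) = n − (p+q) + 1, so p + q = 46157 − 45600 + 1 = 558.
p and q are the roots of t² − 558t + 46157 = 0.
Discriminant: 558² − 4·46157 = 311364 − 184628 = 126736; √126736 = 356.
q = (558 − 356)/2 = 101, p = (558 + 356)/2 = 457.
Check: 101 · 457 = 46157.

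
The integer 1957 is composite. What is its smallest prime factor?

19

1957 is odd.
Digit sum 22, not divisible by 3.
Ends in 7: not divisible by 5.
7: 1957 = 7·279 + 4
11: 1957 = 11·177 + 10
13: 1957 = 13·150 + 7
17: 1957 = 17·115 + 2
19: 1957 = 19·103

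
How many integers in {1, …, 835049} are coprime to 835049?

804816

Factor: 835049 = 47 · 109 · 163.
φ(835049) = (47−1) · (109−1) · (163−1) = 46 · 108 · 162 = 804816.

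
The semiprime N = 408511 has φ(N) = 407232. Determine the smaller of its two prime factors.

607

φ(n) = (p−1)(q−1) = n − (p+q) + 1, so p + q = 408511 − 407232 + 1 = 1280.
p and q are the roots of t² − 1280t + 408511 = 0.
Discriminant: 1280² − 4·408511 = 1638400 − 1634044 = 4356; √4356 = 66.
q = (1280 − 66)/2 = 607, p = (1280 + 66)/2 = 673.
Check: 607 · 673 = 408511.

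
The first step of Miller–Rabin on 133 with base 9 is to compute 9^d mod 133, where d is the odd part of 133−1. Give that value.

106

133 − 1 = 132 = 2^2 · 33, so d = 33.
9^1 ≡ 9 (mod 133)
9^2 ≡ 9^2 = 81 ≡ 81 (mod 133)
9^4 ≡ 81^2 = 6561 ≡ 44 (mod 133)
9^8 ≡ 44^2 = 1936 ≡ 74 (mod 133)
9^16 ≡ 74^2 = 5476 ≡ 23 (mod 133)
9^32 ≡ 23^2 = 529 ≡ 130 (mod 133)
33 = 32 + 1 in binary powers of 2.
So 9^33 ≡ 130 · 9 ≡ 106 (mod 133).
Squaring chain: 106 → 64; never reaches −1, so base 9 is a Miller–Rabin witness that 133 is composite.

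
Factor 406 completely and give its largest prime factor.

406 = 2 · 203
203 = 7 · 29
29 is prime.
So 406 = 2 · 7 · 29; the largest prime factor is 29.

29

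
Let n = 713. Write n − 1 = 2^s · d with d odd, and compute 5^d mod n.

304

713 − 1 = 712 = 2^3 · 89, so d = 89.
5^1 ≡ 5 (mod 713)
5^2 ≡ 5^2 = 25 ≡ 25 (mod 713)
5^4 ≡ 25^2 = 625 ≡ 625 (mod 713)
5^8 ≡ 625^2 = 390625 ≡ 614 (mod 713)
5^16 ≡ 614^2 = 376996 ≡ 532 (mod 713)
5^32 ≡ 532^2 = 283024 ≡ 676 (mod 713)
5^64 ≡ 676^2 = 456976 ≡ 656 (mod 713)
89 = 64 + 16 + 8 + 1 in binary powers of 2.
So 5^89 ≡ 656 · 532 · 614 · 5 ≡ 304 (mod 713).
Squaring chain: 304 → 439 → 211; never reaches −1, so base 5 is a Miller–Rabin witness that 713 is composite.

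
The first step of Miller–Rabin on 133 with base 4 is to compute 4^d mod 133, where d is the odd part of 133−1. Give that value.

133 − 1 = 132 = 2^2 · 33, so d = 33.
4^1 ≡ 4 (mod 133)
4^2 ≡ 4^2 = 16 ≡ 16 (mod 133)
4^4 ≡ 16^2 = 256 ≡ 123 (mod 133)
4^8 ≡ 123^2 = 15129 ≡ 100 (mod 133)
4^16 ≡ 100^2 = 10000 ≡ 25 (mod 133)
4^32 ≡ 25^2 = 625 ≡ 93 (mod 133)
33 = 32 + 1 in binary powers of 2.
So 4^33 ≡ 93 · 4 ≡ 106 (mod 133).
Squaring chain: 106 → 64; never reaches −1, so base 4 is a Miller–Rabin witness that 133 is composite.

106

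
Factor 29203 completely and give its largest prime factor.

53

29203 = 19 · 1537
1537 = 29 · 53
53 is prime.
So 29203 = 19 · 29 · 53; the largest prime factor is 53.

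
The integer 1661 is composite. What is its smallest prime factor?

11

1661 is odd.
Digit sum 14, not divisible by 3.
Ends in 1: not divisible by 5.
7: 1661 = 7·237 + 2
11: 1661 = 11·151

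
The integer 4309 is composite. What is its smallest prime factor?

4309 is odd.
Digit sum 16, not divisible by 3.
Ends in 9: not divisible by 5.
7: 4309 = 7·615 + 4
11: 4309 = 11·391 + 8
13: 4309 = 13·331 + 6
17: 4309 = 17·253 + 8
19: 4309 = 19·226 + 15
23: 4309 = 23·187 + 8
29: 4309 = 29·148 + 17
31: 4309 = 31·139

31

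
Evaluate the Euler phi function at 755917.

Factor: 755917 = 41 · 103 · 179.
φ(755917) = (41−1) · (103−1) · (179−1) = 40 · 102 · 178 = 726240.

726240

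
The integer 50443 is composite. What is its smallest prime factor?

50443 is odd.
Digit sum 16, not divisible by 3.
Ends in 3: not divisible by 5.
7: 50443 = 7·7206 + 1
11: 50443 = 11·4585 + 8
13: 50443 = 13·3880 + 3
17: 50443 = 17·2967 + 4
19: 50443 = 19·2654 + 17
23: 50443 = 23·2193 + 4
29: 50443 = 29·1739 + 12
31: 50443 = 31·1627 + 6
37: 50443 = 37·1363 + 12
41: 50443 = 41·1230 + 13
43: 50443 = 43·1173 + 4
47: 50443 = 47·1073 + 12
53: 50443 = 53·951 + 40
59: 50443 = 59·854 + 57
61: 50443 = 61·826 + 57
67: 50443 = 67·752 + 59
71: 50443 = 71·710 + 33
73: 50443 = 73·691

73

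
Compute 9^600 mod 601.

9^1 ≡ 9 (mod 601)
9^2 ≡ 9^2 = 81 ≡ 81 (mod 601)
9^4 ≡ 81^2 = 6561 ≡ 551 (mod 601)
9^8 ≡ 551^2 = 303601 ≡ 96 (mod 601)
9^16 ≡ 96^2 = 9216 ≡ 201 (mod 601)
9^32 ≡ 201^2 = 40401 ≡ 134 (mod 601)
9^64 ≡ 134^2 = 17956 ≡ 527 (mod 601)
9^128 ≡ 527^2 = 277729 ≡ 67 (mod 601)
9^256 ≡ 67^2 = 4489 ≡ 282 (mod 601)
9^512 ≡ 282^2 = 79524 ≡ 192 (mod 601)
600 = 512 + 64 + 16 + 8 in binary powers of 2.
So 9^600 ≡ 192 · 527 · 201 · 96 ≡ 1 (mod 601).
Since the result is 1, base 9 gives no evidence that 601 is composite.

1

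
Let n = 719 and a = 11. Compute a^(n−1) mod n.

11^1 ≡ 11 (mod 719)
11^2 ≡ 11^2 = 121 ≡ 121 (mod 719)
11^4 ≡ 121^2 = 14641 ≡ 261 (mod 719)
11^8 ≡ 261^2 = 68121 ≡ 535 (mod 719)
11^16 ≡ 535^2 = 286225 ≡ 63 (mod 719)
11^32 ≡ 63^2 = 3969 ≡ 374 (mod 719)
11^64 ≡ 374^2 = 139876 ≡ 390 (mod 719)
11^128 ≡ 390^2 = 152100 ≡ 391 (mod 719)
11^256 ≡ 391^2 = 152881 ≡ 453 (mod 719)
11^512 ≡ 453^2 = 205209 ≡ 294 (mod 719)
718 = 512 + 128 + 64 + 8 + 4 + 2 in binary powers of 2.
So 11^718 ≡ 294 · 391 · 390 · 535 · 261 · 121 ≡ 1 (mod 719).
Since the result is 1, base 11 gives no evidence that 719 is composite.

1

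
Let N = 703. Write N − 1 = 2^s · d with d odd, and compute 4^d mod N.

628

703 − 1 = 702 = 2^1 · 351, so d = 351.
4^1 ≡ 4 (mod 703)
4^2 ≡ 4^2 = 16 ≡ 16 (mod 703)
4^4 ≡ 16^2 = 256 ≡ 256 (mod 703)
4^8 ≡ 256^2 = 65536 ≡ 157 (mod 703)
4^16 ≡ 157^2 = 24649 ≡ 44 (mod 703)
4^32 ≡ 44^2 = 1936 ≡ 530 (mod 703)
4^64 ≡ 530^2 = 280900 ≡ 403 (mod 703)
4^128 ≡ 403^2 = 162409 ≡ 16 (mod 703)
4^256 ≡ 16^2 = 256 ≡ 256 (mod 703)
351 = 256 + 64 + 16 + 8 + 4 + 2 + 1 in binary powers of 2.
So 4^351 ≡ 256 · 403 · 44 · 157 · 256 · 16 · 4 ≡ 628 (mod 703).
Squaring chain: 628; never reaches −1, so base 4 is a Miller–Rabin witness that 703 is composite.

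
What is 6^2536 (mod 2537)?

2113

6^1 ≡ 6 (mod 2537)
6^2 ≡ 6^2 = 36 ≡ 36 (mod 2537)
6^4 ≡ 36^2 = 1296 ≡ 1296 (mod 2537)
6^8 ≡ 1296^2 = 1679616 ≡ 122 (mod 2537)
6^16 ≡ 122^2 = 14884 ≡ 2199 (mod 2537)
6^32 ≡ 2199^2 = 4835601 ≡ 79 (mod 2537)
6^64 ≡ 79^2 = 6241 ≡ 1167 (mod 2537)
6^128 ≡ 1167^2 = 1361889 ≡ 2057 (mod 2537)
6^256 ≡ 2057^2 = 4231249 ≡ 2070 (mod 2537)
6^512 ≡ 2070^2 = 4284900 ≡ 2444 (mod 2537)
6^1024 ≡ 2444^2 = 5973136 ≡ 1038 (mod 2537)
6^2048 ≡ 1038^2 = 1077444 ≡ 1756 (mod 2537)
2536 = 2048 + 256 + 128 + 64 + 32 + 8 in binary powers of 2.
So 6^2536 ≡ 1756 · 2070 · 2057 · 1167 · 79 · 122 ≡ 2113 (mod 2537).
Since 2113 ≠ 1, base 6 is a Fermat witness: 2537 is composite.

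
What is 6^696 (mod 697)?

305

6^1 ≡ 6 (mod 697)
6^2 ≡ 6^2 = 36 ≡ 36 (mod 697)
6^4 ≡ 36^2 = 1296 ≡ 599 (mod 697)
6^8 ≡ 599^2 = 358801 ≡ 543 (mod 697)
6^16 ≡ 543^2 = 294849 ≡ 18 (mod 697)
6^32 ≡ 18^2 = 324 ≡ 324 (mod 697)
6^64 ≡ 324^2 = 104976 ≡ 426 (mod 697)
6^128 ≡ 426^2 = 181476 ≡ 256 (mod 697)
6^256 ≡ 256^2 = 65536 ≡ 18 (mod 697)
6^512 ≡ 18^2 = 324 ≡ 324 (mod 697)
696 = 512 + 128 + 32 + 16 + 8 in binary powers of 2.
So 6^696 ≡ 324 · 256 · 324 · 18 · 543 ≡ 305 (mod 697).
Since 305 ≠ 1, base 6 is a Fermat witness: 697 is composite.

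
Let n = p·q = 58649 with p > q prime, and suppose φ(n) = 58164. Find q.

223

φ(n) = (p−1)(q−1) = n − (p+q) + 1, so p + q = 58649 − 58164 + 1 = 486.
p and q are the roots of t² − 486t + 58649 = 0.
Discriminant: 486² − 4·58649 = 236196 − 234596 = 1600; √1600 = 40.
q = (486 − 40)/2 = 223, p = (486 + 40)/2 = 263.
Check: 223 · 263 = 58649.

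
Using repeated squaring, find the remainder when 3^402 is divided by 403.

287

3^1 ≡ 3 (mod 403)
3^2 ≡ 3^2 = 9 ≡ 9 (mod 403)
3^4 ≡ 9^2 = 81 ≡ 81 (mod 403)
3^8 ≡ 81^2 = 6561 ≡ 113 (mod 403)
3^16 ≡ 113^2 = 12769 ≡ 276 (mod 403)
3^32 ≡ 276^2 = 76176 ≡ 9 (mod 403)
3^64 ≡ 9^2 = 81 ≡ 81 (mod 403)
3^128 ≡ 81^2 = 6561 ≡ 113 (mod 403)
3^256 ≡ 113^2 = 12769 ≡ 276 (mod 403)
402 = 256 + 128 + 16 + 2 in binary powers of 2.
So 3^402 ≡ 276 · 113 · 276 · 9 ≡ 287 (mod 403).
Since 287 ≠ 1, base 3 is a Fermat witness: 403 is composite.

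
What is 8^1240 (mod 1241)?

154

8^1 ≡ 8 (mod 1241)
8^2 ≡ 8^2 = 64 ≡ 64 (mod 1241)
8^4 ≡ 64^2 = 4096 ≡ 373 (mod 1241)
8^8 ≡ 373^2 = 139129 ≡ 137 (mod 1241)
8^16 ≡ 137^2 = 18769 ≡ 154 (mod 1241)
8^32 ≡ 154^2 = 23716 ≡ 137 (mod 1241)
8^64 ≡ 137^2 = 18769 ≡ 154 (mod 1241)
8^128 ≡ 154^2 = 23716 ≡ 137 (mod 1241)
8^256 ≡ 137^2 = 18769 ≡ 154 (mod 1241)
8^512 ≡ 154^2 = 23716 ≡ 137 (mod 1241)
8^1024 ≡ 137^2 = 18769 ≡ 154 (mod 1241)
1240 = 1024 + 128 + 64 + 16 + 8 in binary powers of 2.
So 8^1240 ≡ 154 · 137 · 154 · 154 · 137 ≡ 154 (mod 1241).
Since 154 ≠ 1, base 8 is a Fermat witness: 1241 is composite.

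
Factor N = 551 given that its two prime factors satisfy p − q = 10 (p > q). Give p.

Since p = q + 10, we have 551 = q(q + 10), so q² + 10q − 551 = 0.
Discriminant: 10² + 4·551 = 100 + 2204 = 2304; √2304 = 48.
q = (−10 + 48)/2 = 19, and p = q + 10 = 29.
Check: 19 · 29 = 551.

29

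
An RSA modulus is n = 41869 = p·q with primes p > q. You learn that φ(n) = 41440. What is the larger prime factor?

φ(n) = (p−1)(q−1) = n − (p+q) + 1, so p + q = 41869 − 41440 + 1 = 430.
p and q are the roots of t² − 430t + 41869 = 0.
Discriminant: 430² − 4·41869 = 184900 − 167476 = 17424; √17424 = 132.
q = (430 − 132)/2 = 149, p = (430 + 132)/2 = 281.
Check: 149 · 281 = 41869.

281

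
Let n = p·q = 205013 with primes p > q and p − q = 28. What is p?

467

Since p = q + 28, we have 205013 = q(q + 28), so q² + 28q − 205013 = 0.
Discriminant: 28² + 4·205013 = 784 + 820052 = 820836; √820836 = 906.
q = (−28 + 906)/2 = 439, and p = q + 28 = 467.
Check: 439 · 467 = 205013.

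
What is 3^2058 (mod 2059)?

289

3^1 ≡ 3 (mod 2059)
3^2 ≡ 3^2 = 9 ≡ 9 (mod 2059)
3^4 ≡ 9^2 = 81 ≡ 81 (mod 2059)
3^8 ≡ 81^2 = 6561 ≡ 384 (mod 2059)
3^16 ≡ 384^2 = 147456 ≡ 1267 (mod 2059)
3^32 ≡ 1267^2 = 1605289 ≡ 1328 (mod 2059)
3^64 ≡ 1328^2 = 1763584 ≡ 1080 (mod 2059)
3^128 ≡ 1080^2 = 1166400 ≡ 1006 (mod 2059)
3^256 ≡ 1006^2 = 1012036 ≡ 1067 (mod 2059)
3^512 ≡ 1067^2 = 1138489 ≡ 1921 (mod 2059)
3^1024 ≡ 1921^2 = 3690241 ≡ 513 (mod 2059)
3^2048 ≡ 513^2 = 263169 ≡ 1676 (mod 2059)
2058 = 2048 + 8 + 2 in binary powers of 2.
So 3^2058 ≡ 1676 · 384 · 9 ≡ 289 (mod 2059).
Since 289 ≠ 1, base 3 is a Fermat witness: 2059 is composite.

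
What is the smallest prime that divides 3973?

3973 is odd.
Digit sum 22, not divisible by 3.
Ends in 3: not divisible by 5.
7: 3973 = 7·567 + 4
11: 3973 = 11·361 + 2
13: 3973 = 13·305 + 8
17: 3973 = 17·233 + 12
19: 3973 = 19·209 + 2
23: 3973 = 23·172 + 17
29: 3973 = 29·137

29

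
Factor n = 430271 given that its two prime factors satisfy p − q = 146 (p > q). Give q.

Since p = q + 146, we have 430271 = q(q + 146), so q² + 146q − 430271 = 0.
Discriminant: 146² + 4·430271 = 21316 + 1721084 = 1742400; √1742400 = 1320.
q = (−146 + 1320)/2 = 587, and p = q + 146 = 733.
Check: 587 · 733 = 430271.

587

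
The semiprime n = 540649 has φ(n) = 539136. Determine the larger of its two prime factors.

937

φ(n) = (p−1)(q−1) = n − (p+q) + 1, so p + q = 540649 − 539136 + 1 = 1514.
p and q are the roots of t² − 1514t + 540649 = 0.
Discriminant: 1514² − 4·540649 = 2292196 − 2162596 = 129600; √129600 = 360.
q = (1514 − 360)/2 = 577, p = (1514 + 360)/2 = 937.
Check: 577 · 937 = 540649.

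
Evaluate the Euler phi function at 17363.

17088

Factor: 17363 = 97 · 179.
φ(17363) = (97−1) · (179−1) = 96 · 178 = 17088.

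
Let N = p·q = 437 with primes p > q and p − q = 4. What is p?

23

Since p = q + 4, we have 437 = q(q + 4), so q² + 4q − 437 = 0.
Discriminant: 4² + 4·437 = 16 + 1748 = 1764; √1764 = 42.
q = (−4 + 42)/2 = 19, and p = q + 4 = 23.
Check: 19 · 23 = 437.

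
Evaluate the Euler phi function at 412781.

Factor: 412781 = 23 · 131 · 137.
φ(412781) = (23−1) · (131−1) · (137−1) = 22 · 130 · 136 = 388960.

388960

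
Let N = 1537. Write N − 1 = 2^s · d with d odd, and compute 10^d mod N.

1000

1537 − 1 = 1536 = 2^9 · 3, so d = 3.
10^1 ≡ 10 (mod 1537)
10^2 ≡ 10^2 = 100 ≡ 100 (mod 1537)
3 = 2 + 1 in binary powers of 2.
So 10^3 ≡ 100 · 10 ≡ 1000 (mod 1537).
Squaring chain: 1000 → 950 → 281 → 574 → 558 → 890 → 545 → 384 → 1441; never reaches −1, so base 10 is a Miller–Rabin witness that 1537 is composite.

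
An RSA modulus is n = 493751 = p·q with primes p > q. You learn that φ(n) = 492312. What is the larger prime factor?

φ(n) = (p−1)(q−1) = n − (p+q) + 1, so p + q = 493751 − 492312 + 1 = 1440.
p and q are the roots of t² − 1440t + 493751 = 0.
Discriminant: 1440² − 4·493751 = 2073600 − 1975004 = 98596; √98596 = 314.
q = (1440 − 314)/2 = 563, p = (1440 + 314)/2 = 877.
Check: 563 · 877 = 493751.

877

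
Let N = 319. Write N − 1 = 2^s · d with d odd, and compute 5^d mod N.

319 − 1 = 318 = 2^1 · 159, so d = 159.
5^1 ≡ 5 (mod 319)
5^2 ≡ 5^2 = 25 ≡ 25 (mod 319)
5^4 ≡ 25^2 = 625 ≡ 306 (mod 319)
5^8 ≡ 306^2 = 93636 ≡ 169 (mod 319)
5^16 ≡ 169^2 = 28561 ≡ 170 (mod 319)
5^32 ≡ 170^2 = 28900 ≡ 190 (mod 319)
5^64 ≡ 190^2 = 36100 ≡ 53 (mod 319)
5^128 ≡ 53^2 = 2809 ≡ 257 (mod 319)
159 = 128 + 16 + 8 + 4 + 2 + 1 in binary powers of 2.
So 5^159 ≡ 257 · 170 · 169 · 306 · 25 · 5 ≡ 196 (mod 319).
Squaring chain: 196; never reaches −1, so base 5 is a Miller–Rabin witness that 319 is composite.

196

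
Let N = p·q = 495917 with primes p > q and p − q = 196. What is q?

613

Since p = q + 196, we have 495917 = q(q + 196), so q² + 196q − 495917 = 0.
Discriminant: 196² + 4·495917 = 38416 + 1983668 = 2022084; √2022084 = 1422.
q = (−196 + 1422)/2 = 613, and p = q + 196 = 809.
Check: 613 · 809 = 495917.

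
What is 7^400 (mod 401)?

7^1 ≡ 7 (mod 401)
7^2 ≡ 7^2 = 49 ≡ 49 (mod 401)
7^4 ≡ 49^2 = 2401 ≡ 396 (mod 401)
7^8 ≡ 396^2 = 156816 ≡ 25 (mod 401)
7^16 ≡ 25^2 = 625 ≡ 224 (mod 401)
7^32 ≡ 224^2 = 50176 ≡ 51 (mod 401)
7^64 ≡ 51^2 = 2601 ≡ 195 (mod 401)
7^128 ≡ 195^2 = 38025 ≡ 331 (mod 401)
7^256 ≡ 331^2 = 109561 ≡ 88 (mod 401)
400 = 256 + 128 + 16 in binary powers of 2.
So 7^400 ≡ 88 · 331 · 224 ≡ 1 (mod 401).
Since the result is 1, base 7 gives no evidence that 401 is composite.

1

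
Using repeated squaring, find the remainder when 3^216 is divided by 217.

78

3^1 ≡ 3 (mod 217)
3^2 ≡ 3^2 = 9 ≡ 9 (mod 217)
3^4 ≡ 9^2 = 81 ≡ 81 (mod 217)
3^8 ≡ 81^2 = 6561 ≡ 51 (mod 217)
3^16 ≡ 51^2 = 2601 ≡ 214 (mod 217)
3^32 ≡ 214^2 = 45796 ≡ 9 (mod 217)
3^64 ≡ 9^2 = 81 ≡ 81 (mod 217)
3^128 ≡ 81^2 = 6561 ≡ 51 (mod 217)
216 = 128 + 64 + 16 + 8 in binary powers of 2.
So 3^216 ≡ 51 · 81 · 214 · 51 ≡ 78 (mod 217).
Since 78 ≠ 1, base 3 is a Fermat witness: 217 is composite.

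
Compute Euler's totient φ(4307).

4176

Factor: 4307 = 59 · 73.
φ(4307) = (59−1) · (73−1) = 58 · 72 = 4176.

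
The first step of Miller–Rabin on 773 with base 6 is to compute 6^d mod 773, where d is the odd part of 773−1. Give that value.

772

773 − 1 = 772 = 2^2 · 193, so d = 193.
6^1 ≡ 6 (mod 773)
6^2 ≡ 6^2 = 36 ≡ 36 (mod 773)
6^4 ≡ 36^2 = 1296 ≡ 523 (mod 773)
6^8 ≡ 523^2 = 273529 ≡ 660 (mod 773)
6^16 ≡ 660^2 = 435600 ≡ 401 (mod 773)
6^32 ≡ 401^2 = 160801 ≡ 17 (mod 773)
6^64 ≡ 17^2 = 289 ≡ 289 (mod 773)
6^128 ≡ 289^2 = 83521 ≡ 37 (mod 773)
193 = 128 + 64 + 1 in binary powers of 2.
So 6^193 ≡ 37 · 289 · 6 ≡ 772 (mod 773).
Since 6^d ≡ 772 (mod 773), base 6 does not prove 773 composite.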